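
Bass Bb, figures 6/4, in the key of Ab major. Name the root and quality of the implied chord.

Eb major

The figures 6/4 indicate a triad in second inversion.
In second inversion the root lies a fourth above the bass: a fourth above Bb in Ab major is Eb.
The chord tones are Bb, Eb, G, giving Eb major.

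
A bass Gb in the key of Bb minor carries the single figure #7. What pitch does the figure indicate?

Counting 6 letter steps above Gb lands on F; in Bb minor, that letter is F.
The #7 figure raises it a semitone, giving F#.

F#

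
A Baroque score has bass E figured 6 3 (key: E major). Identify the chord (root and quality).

The figures 6 3 indicate a triad in first inversion.
In first inversion the root lies a sixth above the bass: a sixth above E in E major is C#.
The chord tones are E, G#, C#, giving C# minor.

C# minor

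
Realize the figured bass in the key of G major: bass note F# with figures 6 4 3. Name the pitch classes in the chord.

F#, A, B, D

A third above F# in this key is A.
A fourth above F# in this key is B.
A sixth above F# in this key is D.
Together with the bass F#, this spells B minor seventh in second inversion.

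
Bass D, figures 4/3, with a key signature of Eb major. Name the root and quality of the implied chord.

G minor seventh

The figures 4/3 indicate a seventh chord in second inversion.
In second inversion the root lies a fourth above the bass: a fourth above D in Eb major is G.
The chord tones are D, F, G, Bb, giving G minor seventh.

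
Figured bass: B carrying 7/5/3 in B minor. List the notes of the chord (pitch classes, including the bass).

A third above B in this key is D.
A fifth above B in this key is F#.
A seventh above B in this key is A.
Together with the bass B, this spells B minor seventh in root position.

B, D, F#, A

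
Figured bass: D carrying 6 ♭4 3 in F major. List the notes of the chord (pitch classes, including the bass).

D, F, Gb, Bb

A third above D in this key is F.
A fourth above D in this key is G, lowered to Gb by the flat.
A sixth above D in this key is Bb.
Together with the bass D, this spells Gb augmented major seventh in second inversion.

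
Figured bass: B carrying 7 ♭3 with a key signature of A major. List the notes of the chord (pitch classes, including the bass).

B, Db, F#, A

The written figures 7 ♭3 are shorthand for 7/5/3: the 5 is implied.
A third above B in this key is D, lowered to Db by the flat.
A fifth above B in this key is F#.
A seventh above B in this key is A.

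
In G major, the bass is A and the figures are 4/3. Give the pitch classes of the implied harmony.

The written figures 4/3 are shorthand for 6/4/3: the 6 is implied.
A third above A in this key is C.
A fourth above A in this key is D.
A sixth above A in this key is F#.
Together with the bass A, this spells D dominant seventh in second inversion.

A, C, D, F#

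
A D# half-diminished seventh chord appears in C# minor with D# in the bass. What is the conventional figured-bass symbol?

D# is the root of D# half-diminished seventh, so the chord is in root position.
A seventh chord in root position is figured 7/5/3, conventionally abbreviated 7.

7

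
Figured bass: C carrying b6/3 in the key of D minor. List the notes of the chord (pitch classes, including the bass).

A third above C in this key is E.
A sixth above C in this key is A, lowered to Ab by the flat.
Together with the bass C, this spells Ab augmented in first inversion.

C, E, Ab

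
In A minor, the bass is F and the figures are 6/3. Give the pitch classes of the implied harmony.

F, A, D

A third above F in this key is A.
A sixth above F in this key is D.
Together with the bass F, this spells D minor in first inversion.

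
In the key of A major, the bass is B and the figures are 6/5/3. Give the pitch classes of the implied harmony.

A third above B in this key is D.
A fifth above B in this key is F#.
A sixth above B in this key is G#.
Together with the bass B, this spells G# half-diminished seventh in first inversion.

B, D, F#, G#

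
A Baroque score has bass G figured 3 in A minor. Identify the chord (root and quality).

The figures 3 indicate a triad in root position.
In root position the bass is the root, so the root is G.
The chord tones are G, B, D, giving G major.

G major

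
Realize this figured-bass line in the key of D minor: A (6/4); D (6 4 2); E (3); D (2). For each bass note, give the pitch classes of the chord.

A (6/4): A, D, F.
D (6/4/2): D, E, G, Bb.
E (5/3): E, G, Bb.
D (6/4/2): D, E, G, Bb.

A, D, F | D, E, G, Bb | E, G, Bb | D, E, G, Bb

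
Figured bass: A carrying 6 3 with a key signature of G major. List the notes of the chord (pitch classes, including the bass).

A third above A in this key is C.
A sixth above A in this key is F#.
Together with the bass A, this spells F# diminished in first inversion.

A, C, F#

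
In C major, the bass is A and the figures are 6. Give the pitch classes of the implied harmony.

The written figures 6 are shorthand for 6/3: the 3 is implied.
A third above A in this key is C.
A sixth above A in this key is F.
Together with the bass A, this spells F major in first inversion.

A, C, F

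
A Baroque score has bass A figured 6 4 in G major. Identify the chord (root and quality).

D major

The figures 6 4 indicate a triad in second inversion.
In second inversion the root lies a fourth above the bass: a fourth above A in G major is D.
The chord tones are A, D, F#, giving D major.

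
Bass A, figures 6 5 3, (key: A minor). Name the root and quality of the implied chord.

F major seventh

The figures 6 5 3 indicate a seventh chord in first inversion.
In first inversion the root lies a sixth above the bass: a sixth above A in A minor is F.
The chord tones are A, C, E, F, giving F major seventh.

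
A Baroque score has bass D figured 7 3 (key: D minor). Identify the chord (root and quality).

The figures 7 3 indicate a seventh chord in root position.
In root position the bass is the root, so the root is D.
The chord tones are D, F, A, C, giving D minor seventh.

D minor seventh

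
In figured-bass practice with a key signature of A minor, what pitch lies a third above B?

Counting 2 letter steps above B lands on D; in A minor, that letter is D.

D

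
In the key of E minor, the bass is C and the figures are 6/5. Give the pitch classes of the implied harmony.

C, E, G, A

The written figures 6/5 are shorthand for 6/5/3: the 3 is implied.
A third above C in this key is E.
A fifth above C in this key is G.
A sixth above C in this key is A.
Together with the bass C, this spells A minor seventh in first inversion.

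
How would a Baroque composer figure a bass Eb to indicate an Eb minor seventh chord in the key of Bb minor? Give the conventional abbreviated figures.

7

Eb is the root of Eb minor seventh, so the chord is in root position.
A seventh chord in root position is figured 7/5/3, conventionally abbreviated 7.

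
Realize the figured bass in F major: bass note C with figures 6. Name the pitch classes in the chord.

C, E, A

The written figures 6 are shorthand for 6/3: the 3 is implied.
A third above C in this key is E.
A sixth above C in this key is A.
Together with the bass C, this spells A minor in first inversion.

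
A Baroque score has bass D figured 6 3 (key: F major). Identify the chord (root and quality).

Bb major

The figures 6 3 indicate a triad in first inversion.
In first inversion the root lies a sixth above the bass: a sixth above D in F major is Bb.
The chord tones are D, F, Bb, giving Bb major.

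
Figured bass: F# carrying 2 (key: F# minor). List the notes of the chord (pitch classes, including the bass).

The written figures 2 are shorthand for 6/4/2: the 6/4 are implied.
A second above F# in this key is G#.
A fourth above F# in this key is B.
A sixth above F# in this key is D.
Together with the bass F#, this spells G# half-diminished seventh in third inversion.

F#, G#, B, D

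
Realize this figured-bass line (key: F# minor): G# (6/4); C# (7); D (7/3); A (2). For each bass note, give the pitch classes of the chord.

G# (6/4): G#, C#, E.
C# (7/5/3): C#, E, G#, B.
D (7/5/3): D, F#, A, C#.
A (6/4/2): A, B, D, F#.

G#, C#, E | C#, E, G#, B | D, F#, A, C# | A, B, D, F#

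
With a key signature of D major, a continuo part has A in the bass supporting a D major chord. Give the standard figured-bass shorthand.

A is the fifth of D major, so the chord is in second inversion.
A triad in second inversion is figured 6/4, conventionally abbreviated 6/4.

6/4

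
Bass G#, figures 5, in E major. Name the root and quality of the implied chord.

The figures 5 indicate a triad in root position.
In root position the bass is the root, so the root is G#.
The chord tones are G#, B, D#, giving G# minor.

G# minor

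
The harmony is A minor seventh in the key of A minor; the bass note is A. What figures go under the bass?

A is the root of A minor seventh, so the chord is in root position.
A seventh chord in root position is figured 7/5/3, conventionally abbreviated 7.

7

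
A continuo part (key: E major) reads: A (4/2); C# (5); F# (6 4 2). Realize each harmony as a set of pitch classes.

A, B, D#, F# | C#, E, G# | F#, G#, B, D#

A (6/4/2): A, B, D#, F#.
C# (5/3): C#, E, G#.
F# (6/4/2): F#, G#, B, D#.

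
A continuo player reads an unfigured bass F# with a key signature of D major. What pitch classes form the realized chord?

F#, A, C#

An unfigured bass implies 5/3.
A third above F# in this key is A.
A fifth above F# in this key is C#.
Together with the bass F#, this spells F# minor in root position.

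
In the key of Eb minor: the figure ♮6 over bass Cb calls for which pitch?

A

Counting 5 letter steps above Cb lands on A; in Eb minor, that letter is Ab.
The ♮6 figure makes it natural, giving A.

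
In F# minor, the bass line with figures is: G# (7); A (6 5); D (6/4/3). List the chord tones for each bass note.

G#, B, D, F# | A, C#, E, F# | D, F#, G#, B

G# (7/5/3): G#, B, D, F#.
A (6/5/3): A, C#, E, F#.
D (6/4/3): D, F#, G#, B.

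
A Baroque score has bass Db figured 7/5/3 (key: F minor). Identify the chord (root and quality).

Db major seventh

The figures 7/5/3 indicate a seventh chord in root position.
In root position the bass is the root, so the root is Db.
The chord tones are Db, F, Ab, C, giving Db major seventh.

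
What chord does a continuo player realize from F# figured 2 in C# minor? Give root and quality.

The figures 2 indicate a seventh chord in third inversion.
In third inversion the root lies a second above the bass: a second above F# in C# minor is G#.
The chord tones are F#, G#, B, D#, giving G# minor seventh.

G# minor seventh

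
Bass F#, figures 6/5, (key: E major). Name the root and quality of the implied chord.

D# half-diminished seventh

The figures 6/5 indicate a seventh chord in first inversion.
In first inversion the root lies a sixth above the bass: a sixth above F# in E major is D#.
The chord tones are F#, A, C#, D#, giving D# half-diminished seventh.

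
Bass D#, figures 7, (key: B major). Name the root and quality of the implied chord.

D# minor seventh

The figures 7 indicate a seventh chord in root position.
In root position the bass is the root, so the root is D#.
The chord tones are D#, F#, A#, C#, giving D# minor seventh.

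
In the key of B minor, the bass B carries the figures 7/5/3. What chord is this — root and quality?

B minor seventh

The figures 7/5/3 indicate a seventh chord in root position.
In root position the bass is the root, so the root is B.
The chord tones are B, D, F#, A, giving B minor seventh.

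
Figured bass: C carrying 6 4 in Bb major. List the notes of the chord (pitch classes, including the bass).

C, F, A

A fourth above C in this key is F.
A sixth above C in this key is A.
Together with the bass C, this spells F major in second inversion.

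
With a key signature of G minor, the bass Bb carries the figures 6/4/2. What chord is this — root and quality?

The figures 6/4/2 indicate a seventh chord in third inversion.
In third inversion the root lies a second above the bass: a second above Bb in G minor is C.
The chord tones are Bb, C, Eb, G, giving C minor seventh.

C minor seventh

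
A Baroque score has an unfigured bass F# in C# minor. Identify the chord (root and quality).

An unfigured bass indicates a triad in root position.
In root position the bass is the root, so the root is F#.
The chord tones are F#, A, C#, giving F# minor.

F# minor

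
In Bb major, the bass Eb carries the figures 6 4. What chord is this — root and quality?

A diminished

The figures 6 4 indicate a triad in second inversion.
In second inversion the root lies a fourth above the bass: a fourth above Eb in Bb major is A.
The chord tones are Eb, A, C, giving A diminished.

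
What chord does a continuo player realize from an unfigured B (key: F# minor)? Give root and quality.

An unfigured bass indicates a triad in root position.
In root position the bass is the root, so the root is B.
The chord tones are B, D, F#, giving B minor.

B minor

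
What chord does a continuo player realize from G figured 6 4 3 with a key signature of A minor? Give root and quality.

The figures 6 4 3 indicate a seventh chord in second inversion.
In second inversion the root lies a fourth above the bass: a fourth above G in A minor is C.
The chord tones are G, B, C, E, giving C major seventh.

C major seventh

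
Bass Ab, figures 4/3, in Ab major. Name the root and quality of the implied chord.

Db major seventh

The figures 4/3 indicate a seventh chord in second inversion.
In second inversion the root lies a fourth above the bass: a fourth above Ab in Ab major is Db.
The chord tones are Ab, C, Db, F, giving Db major seventh.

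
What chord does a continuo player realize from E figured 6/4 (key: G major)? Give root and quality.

The figures 6/4 indicate a triad in second inversion.
In second inversion the root lies a fourth above the bass: a fourth above E in G major is A.
The chord tones are E, A, C, giving A minor.

A minor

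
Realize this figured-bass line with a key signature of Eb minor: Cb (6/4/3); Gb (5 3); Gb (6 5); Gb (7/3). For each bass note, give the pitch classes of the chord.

Cb (6/4/3): Cb, Eb, F, Ab.
Gb (5/3): Gb, Bb, Db.
Gb (6/5/3): Gb, Bb, Db, Eb.
Gb (7/5/3): Gb, Bb, Db, F.

Cb, Eb, F, Ab | Gb, Bb, Db | Gb, Bb, Db, Eb | Gb, Bb, Db, F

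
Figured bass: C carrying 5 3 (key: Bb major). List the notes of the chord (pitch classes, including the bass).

C, Eb, G

A third above C in this key is Eb.
A fifth above C in this key is G.
Together with the bass C, this spells C minor in root position.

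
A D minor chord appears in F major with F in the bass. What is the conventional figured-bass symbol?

6

F is the third of D minor, so the chord is in first inversion.
A triad in first inversion is figured 6/3, conventionally abbreviated 6.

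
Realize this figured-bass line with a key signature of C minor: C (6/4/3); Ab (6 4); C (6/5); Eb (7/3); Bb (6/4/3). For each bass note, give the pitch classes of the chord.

C, Eb, F, Ab | Ab, D, F | C, Eb, G, Ab | Eb, G, Bb, D | Bb, D, Eb, G

C (6/4/3): C, Eb, F, Ab.
Ab (6/4): Ab, D, F.
C (6/5/3): C, Eb, G, Ab.
Eb (7/5/3): Eb, G, Bb, D.
Bb (6/4/3): Bb, D, Eb, G.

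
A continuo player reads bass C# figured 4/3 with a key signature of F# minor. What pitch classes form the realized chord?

The written figures 4/3 are shorthand for 6/4/3: the 6 is implied.
A third above C# in this key is E.
A fourth above C# in this key is F#.
A sixth above C# in this key is A.
Together with the bass C#, this spells F# minor seventh in second inversion.

C#, E, F#, A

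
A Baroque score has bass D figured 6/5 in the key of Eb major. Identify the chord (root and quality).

Bb dominant seventh

The figures 6/5 indicate a seventh chord in first inversion.
In first inversion the root lies a sixth above the bass: a sixth above D in Eb major is Bb.
The chord tones are D, F, Ab, Bb, giving Bb dominant seventh.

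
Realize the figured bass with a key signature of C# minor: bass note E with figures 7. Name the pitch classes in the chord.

The written figures 7 are shorthand for 7/5/3: the 5/3 are implied.
A third above E in this key is G#.
A fifth above E in this key is B.
A seventh above E in this key is D#.
Together with the bass E, this spells E major seventh in root position.

E, G#, B, D#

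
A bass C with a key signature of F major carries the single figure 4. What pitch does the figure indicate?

Counting 3 letter steps above C lands on F; in F major, that letter is F.

F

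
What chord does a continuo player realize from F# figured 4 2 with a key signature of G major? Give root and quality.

The figures 4 2 indicate a seventh chord in third inversion.
In third inversion the root lies a second above the bass: a second above F# in G major is G.
The chord tones are F#, G, B, D, giving G major seventh.

G major seventh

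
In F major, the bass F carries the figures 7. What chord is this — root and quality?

The figures 7 indicate a seventh chord in root position.
In root position the bass is the root, so the root is F.
The chord tones are F, A, C, E, giving F major seventh.

F major seventh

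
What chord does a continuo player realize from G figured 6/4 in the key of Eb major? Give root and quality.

The figures 6/4 indicate a triad in second inversion.
In second inversion the root lies a fourth above the bass: a fourth above G in Eb major is C.
The chord tones are G, C, Eb, giving C minor.

C minor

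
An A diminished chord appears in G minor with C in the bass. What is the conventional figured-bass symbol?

C is the third of A diminished, so the chord is in first inversion.
A triad in first inversion is figured 6/3, conventionally abbreviated 6.

6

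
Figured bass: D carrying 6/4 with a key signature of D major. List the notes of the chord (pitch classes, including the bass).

D, G, B

A fourth above D in this key is G.
A sixth above D in this key is B.
Together with the bass D, this spells G major in second inversion.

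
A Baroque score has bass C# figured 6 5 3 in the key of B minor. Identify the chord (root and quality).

The figures 6 5 3 indicate a seventh chord in first inversion.
In first inversion the root lies a sixth above the bass: a sixth above C# in B minor is A.
The chord tones are C#, E, G, A, giving A dominant seventh.

A dominant seventh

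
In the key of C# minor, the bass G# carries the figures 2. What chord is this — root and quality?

The figures 2 indicate a seventh chord in third inversion.
In third inversion the root lies a second above the bass: a second above G# in C# minor is A.
The chord tones are G#, A, C#, E, giving A major seventh.

A major seventh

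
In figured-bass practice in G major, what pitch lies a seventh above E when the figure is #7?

D#

Counting 6 letter steps above E lands on D; in G major, that letter is D.
The #7 figure raises it a semitone, giving D#.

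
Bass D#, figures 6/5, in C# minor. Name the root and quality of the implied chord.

The figures 6/5 indicate a seventh chord in first inversion.
In first inversion the root lies a sixth above the bass: a sixth above D# in C# minor is B.
The chord tones are D#, F#, A, B, giving B dominant seventh.

B dominant seventh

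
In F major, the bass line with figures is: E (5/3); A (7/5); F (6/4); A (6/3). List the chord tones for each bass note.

E, G, Bb | A, C, E, G | F, Bb, D | A, C, F

E (5/3): E, G, Bb.
A (7/5/3): A, C, E, G.
F (6/4): F, Bb, D.
A (6/3): A, C, F.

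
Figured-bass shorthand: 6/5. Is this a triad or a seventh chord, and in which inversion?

seventh chord, first inversion

6/5 is shorthand for 6/5/3.
Intervals of 6/5/3 above the bass form a seventh chord; the bass is the third, so this is first inversion.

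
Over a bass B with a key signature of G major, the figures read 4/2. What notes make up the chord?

B, C, E, G

The written figures 4/2 are shorthand for 6/4/2: the 6 is implied.
A second above B in this key is C.
A fourth above B in this key is E.
A sixth above B in this key is G.
Together with the bass B, this spells C major seventh in third inversion.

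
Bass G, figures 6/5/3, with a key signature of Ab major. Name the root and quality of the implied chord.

The figures 6/5/3 indicate a seventh chord in first inversion.
In first inversion the root lies a sixth above the bass: a sixth above G in Ab major is Eb.
The chord tones are G, Bb, Db, Eb, giving Eb dominant seventh.

Eb dominant seventh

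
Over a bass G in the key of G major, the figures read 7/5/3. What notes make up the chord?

G, B, D, F#

A third above G in this key is B.
A fifth above G in this key is D.
A seventh above G in this key is F#.
Together with the bass G, this spells G major seventh in root position.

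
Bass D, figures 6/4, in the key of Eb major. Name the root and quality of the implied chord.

G minor

The figures 6/4 indicate a triad in second inversion.
In second inversion the root lies a fourth above the bass: a fourth above D in Eb major is G.
The chord tones are D, G, Bb, giving G minor.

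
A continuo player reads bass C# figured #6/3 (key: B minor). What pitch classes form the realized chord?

A third above C# in this key is E.
A sixth above C# in this key is A, raised to A# by the sharp.
Together with the bass C#, this spells A# diminished in first inversion.

C#, E, A#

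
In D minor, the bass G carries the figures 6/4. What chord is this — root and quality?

The figures 6/4 indicate a triad in second inversion.
In second inversion the root lies a fourth above the bass: a fourth above G in D minor is C.
The chord tones are G, C, E, giving C major.

C major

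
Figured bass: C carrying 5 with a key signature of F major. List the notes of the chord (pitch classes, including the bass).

The written figures 5 are shorthand for 5/3: the 3 is implied.
A third above C in this key is E.
A fifth above C in this key is G.
Together with the bass C, this spells C major in root position.

C, E, G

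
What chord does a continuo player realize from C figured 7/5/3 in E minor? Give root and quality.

C major seventh

The figures 7/5/3 indicate a seventh chord in root position.
In root position the bass is the root, so the root is C.
The chord tones are C, E, G, B, giving C major seventh.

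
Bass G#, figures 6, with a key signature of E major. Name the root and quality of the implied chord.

E major

The figures 6 indicate a triad in first inversion.
In first inversion the root lies a sixth above the bass: a sixth above G# in E major is E.
The chord tones are G#, B, E, giving E major.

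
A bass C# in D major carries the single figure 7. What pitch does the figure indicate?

B

Counting 6 letter steps above C# lands on B; in D major, that letter is B.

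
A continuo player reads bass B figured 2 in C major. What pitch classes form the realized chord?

The written figures 2 are shorthand for 6/4/2: the 6/4 are implied.
A second above B in this key is C.
A fourth above B in this key is E.
A sixth above B in this key is G.
Together with the bass B, this spells C major seventh in third inversion.

B, C, E, G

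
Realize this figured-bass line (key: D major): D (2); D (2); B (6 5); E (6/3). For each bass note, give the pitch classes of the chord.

D (6/4/2): D, E, G, B.
D (6/4/2): D, E, G, B.
B (6/5/3): B, D, F#, G.
E (6/3): E, G, C#.

D, E, G, B | D, E, G, B | B, D, F#, G | E, G, C#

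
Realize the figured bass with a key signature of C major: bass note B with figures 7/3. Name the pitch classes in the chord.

The written figures 7/3 are shorthand for 7/5/3: the 5 is implied.
A third above B in this key is D.
A fifth above B in this key is F.
A seventh above B in this key is A.
Together with the bass B, this spells B half-diminished seventh in root position.

B, D, F, A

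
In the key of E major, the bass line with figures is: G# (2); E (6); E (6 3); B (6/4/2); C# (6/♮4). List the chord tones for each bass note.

G# (6/4/2): G#, A, C#, E.
E (6/3): E, G#, C#.
E (6/3): E, G#, C#.
B (6/4/2): B, C#, E, G#.
C# (6/♮4): C#, F, A.

G#, A, C#, E | E, G#, C# | E, G#, C# | B, C#, E, G# | C#, F, A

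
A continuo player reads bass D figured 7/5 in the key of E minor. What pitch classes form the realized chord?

D, F#, A, C

The written figures 7/5 are shorthand for 7/5/3: the 3 is implied.
A third above D in this key is F#.
A fifth above D in this key is A.
A seventh above D in this key is C.
Together with the bass D, this spells D dominant seventh in root position.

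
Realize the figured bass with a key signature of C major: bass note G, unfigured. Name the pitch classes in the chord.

An unfigured bass implies 5/3.
A third above G in this key is B.
A fifth above G in this key is D.
Together with the bass G, this spells G major in root position.

G, B, D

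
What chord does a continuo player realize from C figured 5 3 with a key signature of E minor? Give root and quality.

C major

The figures 5 3 indicate a triad in root position.
In root position the bass is the root, so the root is C.
The chord tones are C, E, G, giving C major.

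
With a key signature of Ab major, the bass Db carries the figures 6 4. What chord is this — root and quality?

G diminished

The figures 6 4 indicate a triad in second inversion.
In second inversion the root lies a fourth above the bass: a fourth above Db in Ab major is G.
The chord tones are Db, G, Bb, giving G diminished.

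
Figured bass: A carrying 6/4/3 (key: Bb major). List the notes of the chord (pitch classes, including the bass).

A third above A in this key is C.
A fourth above A in this key is D.
A sixth above A in this key is F.
Together with the bass A, this spells D minor seventh in second inversion.

A, C, D, F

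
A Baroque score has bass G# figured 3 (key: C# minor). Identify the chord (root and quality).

G# minor

The figures 3 indicate a triad in root position.
In root position the bass is the root, so the root is G#.
The chord tones are G#, B, D#, giving G# minor.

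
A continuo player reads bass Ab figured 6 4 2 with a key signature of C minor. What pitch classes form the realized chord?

Ab, Bb, D, F

A second above Ab in this key is Bb.
A fourth above Ab in this key is D.
A sixth above Ab in this key is F.
Together with the bass Ab, this spells Bb dominant seventh in third inversion.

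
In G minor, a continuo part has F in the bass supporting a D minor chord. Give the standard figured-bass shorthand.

F is the third of D minor, so the chord is in first inversion.
A triad in first inversion is figured 6/3, conventionally abbreviated 6.

6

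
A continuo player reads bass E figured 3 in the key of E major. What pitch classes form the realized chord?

E, G#, B

The written figures 3 are shorthand for 5/3: the 5 is implied.
A third above E in this key is G#.
A fifth above E in this key is B.
Together with the bass E, this spells E major in root position.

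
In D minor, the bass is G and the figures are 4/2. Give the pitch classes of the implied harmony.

The written figures 4/2 are shorthand for 6/4/2: the 6 is implied.
A second above G in this key is A.
A fourth above G in this key is C.
A sixth above G in this key is E.
Together with the bass G, this spells A minor seventh in third inversion.

G, A, C, E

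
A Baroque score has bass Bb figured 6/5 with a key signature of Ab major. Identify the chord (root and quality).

G half-diminished seventh

The figures 6/5 indicate a seventh chord in first inversion.
In first inversion the root lies a sixth above the bass: a sixth above Bb in Ab major is G.
The chord tones are Bb, Db, F, G, giving G half-diminished seventh.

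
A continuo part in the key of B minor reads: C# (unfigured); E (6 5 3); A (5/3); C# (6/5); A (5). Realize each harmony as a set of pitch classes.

C# (5/3): C#, E, G.
E (6/5/3): E, G, B, C#.
A (5/3): A, C#, E.
C# (6/5/3): C#, E, G, A.
A (5/3): A, C#, E.

C#, E, G | E, G, B, C# | A, C#, E | C#, E, G, A | A, C#, E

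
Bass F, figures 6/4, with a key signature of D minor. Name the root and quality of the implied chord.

The figures 6/4 indicate a triad in second inversion.
In second inversion the root lies a fourth above the bass: a fourth above F in D minor is Bb.
The chord tones are F, Bb, D, giving Bb major.

Bb major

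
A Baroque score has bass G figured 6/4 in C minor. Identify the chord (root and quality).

The figures 6/4 indicate a triad in second inversion.
In second inversion the root lies a fourth above the bass: a fourth above G in C minor is C.
The chord tones are G, C, Eb, giving C minor.

C minor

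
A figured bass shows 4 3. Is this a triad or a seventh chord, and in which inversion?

seventh chord, second inversion

4 3 is shorthand for 6/4/3.
Intervals of 6/4/3 above the bass form a seventh chord; the bass is the fifth, so this is second inversion.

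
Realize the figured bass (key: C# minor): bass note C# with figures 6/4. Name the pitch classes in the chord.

C#, F#, A

A fourth above C# in this key is F#.
A sixth above C# in this key is A.
Together with the bass C#, this spells F# minor in second inversion.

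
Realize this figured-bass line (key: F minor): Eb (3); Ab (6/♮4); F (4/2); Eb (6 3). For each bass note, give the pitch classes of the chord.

Eb (5/3): Eb, G, Bb.
Ab (6/♮4): Ab, D, F.
F (6/4/2): F, G, Bb, Db.
Eb (6/3): Eb, G, C.

Eb, G, Bb | Ab, D, F | F, G, Bb, Db | Eb, G, C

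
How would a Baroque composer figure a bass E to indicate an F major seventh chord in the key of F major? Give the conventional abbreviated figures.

E is the seventh of F major seventh, so the chord is in third inversion.
A seventh chord in third inversion is figured 6/4/2, conventionally abbreviated 4/2.

4/2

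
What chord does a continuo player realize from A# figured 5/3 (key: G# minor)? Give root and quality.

A# diminished

The figures 5/3 indicate a triad in root position.
In root position the bass is the root, so the root is A#.
The chord tones are A#, C#, E, giving A# diminished.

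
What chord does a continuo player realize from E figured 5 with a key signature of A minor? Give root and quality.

The figures 5 indicate a triad in root position.
In root position the bass is the root, so the root is E.
The chord tones are E, G, B, giving E minor.

E minor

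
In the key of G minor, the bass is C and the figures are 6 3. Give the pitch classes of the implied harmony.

A third above C in this key is Eb.
A sixth above C in this key is A.
Together with the bass C, this spells A diminished in first inversion.

C, Eb, A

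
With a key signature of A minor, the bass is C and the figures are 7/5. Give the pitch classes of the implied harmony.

The written figures 7/5 are shorthand for 7/5/3: the 3 is implied.
A third above C in this key is E.
A fifth above C in this key is G.
A seventh above C in this key is B.
Together with the bass C, this spells C major seventh in root position.

C, E, G, B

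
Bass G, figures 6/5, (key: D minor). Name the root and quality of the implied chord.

The figures 6/5 indicate a seventh chord in first inversion.
In first inversion the root lies a sixth above the bass: a sixth above G in D minor is E.
The chord tones are G, Bb, D, E, giving E half-diminished seventh.

E half-diminished seventh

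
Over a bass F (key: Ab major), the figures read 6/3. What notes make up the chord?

A third above F in this key is Ab.
A sixth above F in this key is Db.
Together with the bass F, this spells Db major in first inversion.

F, Ab, Db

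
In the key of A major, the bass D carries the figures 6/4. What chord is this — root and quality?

G# diminished

The figures 6/4 indicate a triad in second inversion.
In second inversion the root lies a fourth above the bass: a fourth above D in A major is G#.
The chord tones are D, G#, B, giving G# diminished.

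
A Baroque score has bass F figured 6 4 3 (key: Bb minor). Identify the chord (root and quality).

The figures 6 4 3 indicate a seventh chord in second inversion.
In second inversion the root lies a fourth above the bass: a fourth above F in Bb minor is Bb.
The chord tones are F, Ab, Bb, Db, giving Bb minor seventh.

Bb minor seventh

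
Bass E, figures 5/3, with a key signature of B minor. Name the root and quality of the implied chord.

E minor

The figures 5/3 indicate a triad in root position.
In root position the bass is the root, so the root is E.
The chord tones are E, G, B, giving E minor.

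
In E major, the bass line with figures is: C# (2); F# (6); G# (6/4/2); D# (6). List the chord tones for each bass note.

C# (6/4/2): C#, D#, F#, A.
F# (6/3): F#, A, D#.
G# (6/4/2): G#, A, C#, E.
D# (6/3): D#, F#, B.

C#, D#, F#, A | F#, A, D# | G#, A, C#, E | D#, F#, B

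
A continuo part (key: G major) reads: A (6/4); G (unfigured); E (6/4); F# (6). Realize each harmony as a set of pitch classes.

A (6/4): A, D, F#.
G (5/3): G, B, D.
E (6/4): E, A, C.
F# (6/3): F#, A, D.

A, D, F# | G, B, D | E, A, C | F#, A, D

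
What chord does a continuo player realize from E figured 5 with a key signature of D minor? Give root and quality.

E diminished

The figures 5 indicate a triad in root position.
In root position the bass is the root, so the root is E.
The chord tones are E, G, Bb, giving E diminished.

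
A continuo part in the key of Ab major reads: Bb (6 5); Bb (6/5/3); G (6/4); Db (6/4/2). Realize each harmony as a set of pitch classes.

Bb (6/5/3): Bb, Db, F, G.
Bb (6/5/3): Bb, Db, F, G.
G (6/4): G, C, Eb.
Db (6/4/2): Db, Eb, G, Bb.

Bb, Db, F, G | Bb, Db, F, G | G, C, Eb | Db, Eb, G, Bb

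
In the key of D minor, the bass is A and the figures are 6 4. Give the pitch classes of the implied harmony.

A fourth above A in this key is D.
A sixth above A in this key is F.
Together with the bass A, this spells D minor in second inversion.

A, D, F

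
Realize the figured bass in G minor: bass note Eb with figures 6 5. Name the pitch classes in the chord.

The written figures 6 5 are shorthand for 6/5/3: the 3 is implied.
A third above Eb in this key is G.
A fifth above Eb in this key is Bb.
A sixth above Eb in this key is C.
Together with the bass Eb, this spells C minor seventh in first inversion.

Eb, G, Bb, C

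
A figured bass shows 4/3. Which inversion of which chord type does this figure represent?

seventh chord, second inversion

4/3 is shorthand for 6/4/3.
Intervals of 6/4/3 above the bass form a seventh chord; the bass is the fifth, so this is second inversion.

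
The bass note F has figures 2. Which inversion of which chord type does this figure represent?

2 is shorthand for 6/4/2.
Intervals of 6/4/2 above the bass form a seventh chord; the bass is the seventh, so this is third inversion.

seventh chord, third inversion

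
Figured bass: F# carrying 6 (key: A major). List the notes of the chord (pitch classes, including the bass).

F#, A, D

The written figures 6 are shorthand for 6/3: the 3 is implied.
A third above F# in this key is A.
A sixth above F# in this key is D.
Together with the bass F#, this spells D major in first inversion.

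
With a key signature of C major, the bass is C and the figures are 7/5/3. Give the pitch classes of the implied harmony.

A third above C in this key is E.
A fifth above C in this key is G.
A seventh above C in this key is B.
Together with the bass C, this spells C major seventh in root position.

C, E, G, B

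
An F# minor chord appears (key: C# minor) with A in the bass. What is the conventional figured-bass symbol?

6

A is the third of F# minor, so the chord is in first inversion.
A triad in first inversion is figured 6/3, conventionally abbreviated 6.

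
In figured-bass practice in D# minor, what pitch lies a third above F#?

Counting 2 letter steps above F# lands on A; in D# minor, that letter is A#.

A#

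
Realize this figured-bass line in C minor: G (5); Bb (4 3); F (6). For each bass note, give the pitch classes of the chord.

G (5/3): G, Bb, D.
Bb (6/4/3): Bb, D, Eb, G.
F (6/3): F, Ab, D.

G, Bb, D | Bb, D, Eb, G | F, Ab, D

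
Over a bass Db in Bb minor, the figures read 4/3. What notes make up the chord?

Db, F, Gb, Bb

The written figures 4/3 are shorthand for 6/4/3: the 6 is implied.
A third above Db in this key is F.
A fourth above Db in this key is Gb.
A sixth above Db in this key is Bb.
Together with the bass Db, this spells Gb major seventh in second inversion.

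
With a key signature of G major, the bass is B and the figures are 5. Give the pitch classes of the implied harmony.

The written figures 5 are shorthand for 5/3: the 3 is implied.
A third above B in this key is D.
A fifth above B in this key is F#.
Together with the bass B, this spells B minor in root position.

B, D, F#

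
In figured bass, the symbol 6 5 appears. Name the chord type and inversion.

6 5 is shorthand for 6/5/3.
Intervals of 6/5/3 above the bass form a seventh chord; the bass is the third, so this is first inversion.

seventh chord, first inversion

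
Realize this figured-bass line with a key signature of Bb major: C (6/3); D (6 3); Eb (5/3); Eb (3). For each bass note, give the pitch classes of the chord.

C (6/3): C, Eb, A.
D (6/3): D, F, Bb.
Eb (5/3): Eb, G, Bb.
Eb (5/3): Eb, G, Bb.

C, Eb, A | D, F, Bb | Eb, G, Bb | Eb, G, Bb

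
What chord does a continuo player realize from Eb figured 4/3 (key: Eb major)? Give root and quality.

Ab major seventh

The figures 4/3 indicate a seventh chord in second inversion.
In second inversion the root lies a fourth above the bass: a fourth above Eb in Eb major is Ab.
The chord tones are Eb, G, Ab, C, giving Ab major seventh.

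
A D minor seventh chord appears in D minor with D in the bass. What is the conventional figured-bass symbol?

7

D is the root of D minor seventh, so the chord is in root position.
A seventh chord in root position is figured 7/5/3, conventionally abbreviated 7.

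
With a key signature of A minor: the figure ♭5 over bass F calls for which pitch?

Counting 4 letter steps above F lands on C; in A minor, that letter is C.
The b5 figure lowers it a semitone, giving Cb.

Cb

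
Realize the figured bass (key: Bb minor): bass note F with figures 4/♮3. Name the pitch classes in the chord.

F, A, Bb, Db

The written figures 4/♮3 are shorthand for 6/4/3: the 6 is implied.
A third above F in this key is Ab, made natural (A) by the ♮ figure.
A fourth above F in this key is Bb.
A sixth above F in this key is Db.
Together with the bass F, this spells Bb minor-major seventh in second inversion.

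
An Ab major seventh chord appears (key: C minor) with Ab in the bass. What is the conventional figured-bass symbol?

7

Ab is the root of Ab major seventh, so the chord is in root position.
A seventh chord in root position is figured 7/5/3, conventionally abbreviated 7.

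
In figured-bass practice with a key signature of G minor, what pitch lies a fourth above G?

C

Counting 3 letter steps above G lands on C; in G minor, that letter is C.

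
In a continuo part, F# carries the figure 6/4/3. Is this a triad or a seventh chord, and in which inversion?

Intervals of 6/4/3 above the bass form a seventh chord; the bass is the fifth, so this is second inversion.

seventh chord, second inversion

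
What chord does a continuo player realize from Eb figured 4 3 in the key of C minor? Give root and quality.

The figures 4 3 indicate a seventh chord in second inversion.
In second inversion the root lies a fourth above the bass: a fourth above Eb in C minor is Ab.
The chord tones are Eb, G, Ab, C, giving Ab major seventh.

Ab major seventh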